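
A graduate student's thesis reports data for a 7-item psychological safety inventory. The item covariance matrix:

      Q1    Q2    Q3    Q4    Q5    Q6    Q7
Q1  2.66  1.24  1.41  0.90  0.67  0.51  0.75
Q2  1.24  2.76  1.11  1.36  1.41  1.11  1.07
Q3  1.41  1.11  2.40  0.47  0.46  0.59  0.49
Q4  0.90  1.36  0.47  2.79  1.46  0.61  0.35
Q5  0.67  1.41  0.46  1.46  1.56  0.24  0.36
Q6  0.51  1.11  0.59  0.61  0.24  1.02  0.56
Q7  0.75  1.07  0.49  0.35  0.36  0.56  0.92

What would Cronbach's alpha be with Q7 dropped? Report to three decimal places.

Cronbach's alpha = 0.807

Remaining items: Q1, Q2, Q3, Q4, Q5, Q6 (k = 6).
Σσ²ᵢ = 2.66 + 2.76 + 2.40 + 2.79 + 1.56 + 1.02 = 13.19
σ²_T = 13.19 + 2 × 13.55 = 40.29
α (item deleted) = (6/5)·(1 − 13.19/40.29) = 0.807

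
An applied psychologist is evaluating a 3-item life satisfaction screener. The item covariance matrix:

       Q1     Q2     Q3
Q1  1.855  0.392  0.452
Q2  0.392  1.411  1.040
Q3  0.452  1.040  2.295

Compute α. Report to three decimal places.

Σσᵢ² = 1.855 + 1.411 + 2.295 = 5.561
Sum of the distinct covariances = 1.884
Var(T) = 5.561 + 2 × 1.884 = 9.329
α = (k/(k−1))·(1 − Σσᵢ²/Var(T)) = (3/2)·(1 − 5.561/9.329) = 0.606

α = 0.606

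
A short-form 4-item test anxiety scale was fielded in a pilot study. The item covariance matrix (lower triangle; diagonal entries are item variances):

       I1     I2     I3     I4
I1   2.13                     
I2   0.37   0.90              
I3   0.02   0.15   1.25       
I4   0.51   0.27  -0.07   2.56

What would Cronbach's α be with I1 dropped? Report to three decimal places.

Remaining items: I2, I3, I4 (k = 3).
ΣVar(i) = 0.90 + 1.25 + 2.56 = 4.71
σ²_T = 4.71 + 2 × 0.35 = 5.41
α (item deleted) = (3/2)·(1 − 4.71/5.41) = 0.194

Cronbach's α = 0.194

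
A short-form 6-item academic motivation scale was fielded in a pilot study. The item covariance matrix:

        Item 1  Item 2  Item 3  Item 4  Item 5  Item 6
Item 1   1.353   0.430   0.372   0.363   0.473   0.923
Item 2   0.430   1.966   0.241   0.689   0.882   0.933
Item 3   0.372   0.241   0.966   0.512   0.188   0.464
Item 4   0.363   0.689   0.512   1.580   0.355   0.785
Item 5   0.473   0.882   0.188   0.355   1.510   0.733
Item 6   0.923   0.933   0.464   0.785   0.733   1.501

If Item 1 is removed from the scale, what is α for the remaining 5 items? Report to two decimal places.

Remaining items: Item 2, Item 3, Item 4, Item 5, Item 6 (k = 5).
Σσ²ᵢ = 1.966 + 0.966 + 1.580 + 1.510 + 1.501 = 7.523
Var(T) = 7.523 + 2 × 5.782 = 19.087
α (item deleted) = (5/4)·(1 − 7.523/19.087) = 0.76

α = 0.76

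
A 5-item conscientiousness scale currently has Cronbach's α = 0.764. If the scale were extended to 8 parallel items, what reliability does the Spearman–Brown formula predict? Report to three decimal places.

predicted reliability = 0.838

Length factor m = 8/5 = 1.6000
α' = m·α / (1 + (m−1)·α)
   = 8/5 × 0.764 / (1 + (8/5 − 1) × 0.764)
   = 1.2224 / 1.4584 = 0.838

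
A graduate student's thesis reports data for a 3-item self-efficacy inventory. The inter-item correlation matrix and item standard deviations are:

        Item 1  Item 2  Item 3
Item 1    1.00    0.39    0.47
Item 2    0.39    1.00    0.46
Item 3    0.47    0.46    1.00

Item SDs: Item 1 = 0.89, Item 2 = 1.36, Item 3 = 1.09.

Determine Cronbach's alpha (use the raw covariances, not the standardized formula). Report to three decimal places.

Σσ²ᵢ = 0.89² + 1.36² + 1.09² = 3.8298
Covariances σ_ij = r_ij · s_i · s_j:
  σ(Item 1,Item 2) = 0.39 × 0.89 × 1.36 = 0.4721
  σ(Item 1,Item 3) = 0.47 × 0.89 × 1.09 = 0.4559
  σ(Item 2,Item 3) = 0.46 × 1.36 × 1.09 = 0.6819
σ²_T = Σσ²ᵢ + 2·Σσ_ij = 3.8298 + 2 × 1.6099 = 7.0496
α = (3/2)·(1 − 3.8298/7.0496) = 0.685

α = 0.685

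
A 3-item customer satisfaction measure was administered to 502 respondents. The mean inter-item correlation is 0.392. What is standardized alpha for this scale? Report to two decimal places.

standardized alpha = 0.66

Standardized α = k·r̄ / (1 + (k−1)·r̄) = 3 × 0.392 / (1 + 2 × 0.392)
  = 1.1760 / 1.7840 = 0.66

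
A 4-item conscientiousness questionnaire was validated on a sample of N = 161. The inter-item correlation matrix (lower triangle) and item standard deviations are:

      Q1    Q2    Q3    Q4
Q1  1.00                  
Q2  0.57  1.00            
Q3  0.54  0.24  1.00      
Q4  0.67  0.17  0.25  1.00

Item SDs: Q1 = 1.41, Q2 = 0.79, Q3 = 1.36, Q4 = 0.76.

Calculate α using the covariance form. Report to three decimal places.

Σσ²ᵢ = 1.41² + 0.79² + 1.36² + 0.76² = 5.0394
Covariances σ_ij = r_ij · s_i · s_j:
  σ(Q1,Q2) = 0.57 × 1.41 × 0.79 = 0.6349
  σ(Q1,Q3) = 0.54 × 1.41 × 1.36 = 1.0355
  σ(Q1,Q4) = 0.67 × 1.41 × 0.76 = 0.7180
  σ(Q2,Q3) = 0.24 × 0.79 × 1.36 = 0.2579
  σ(Q2,Q4) = 0.17 × 0.79 × 0.76 = 0.1021
  σ(Q3,Q4) = 0.25 × 1.36 × 0.76 = 0.2584
σ²_T = Σσ²ᵢ + 2·Σσ_ij = 5.0394 + 2 × 3.0068 = 11.0530
α = (4/3)·(1 − 5.0394/11.0530) = 0.725

α = 0.725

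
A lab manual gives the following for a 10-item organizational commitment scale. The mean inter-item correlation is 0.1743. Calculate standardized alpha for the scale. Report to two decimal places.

Standardized α = k·r̄ / (1 + (k−1)·r̄) = 10 × 0.1743 / (1 + 9 × 0.1743)
  = 1.7430 / 2.5687 = 0.68

α = 0.68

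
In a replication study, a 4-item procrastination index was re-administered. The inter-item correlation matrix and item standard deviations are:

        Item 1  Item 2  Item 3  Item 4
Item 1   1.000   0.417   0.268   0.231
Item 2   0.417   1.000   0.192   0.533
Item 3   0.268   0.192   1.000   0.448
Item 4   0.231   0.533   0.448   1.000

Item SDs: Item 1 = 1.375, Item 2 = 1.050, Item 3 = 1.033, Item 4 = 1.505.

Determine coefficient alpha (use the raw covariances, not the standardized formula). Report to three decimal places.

Σσ²ᵢ = 1.375² + 1.050² + 1.033² + 1.505² = 6.3252
Covariances σ_ij = r_ij · s_i · s_j:
  σ(Item 1,Item 2) = 0.417 × 1.375 × 1.050 = 0.6020
  σ(Item 1,Item 3) = 0.268 × 1.375 × 1.033 = 0.3807
  σ(Item 1,Item 4) = 0.231 × 1.375 × 1.505 = 0.4780
  σ(Item 2,Item 3) = 0.192 × 1.050 × 1.033 = 0.2083
  σ(Item 2,Item 4) = 0.533 × 1.050 × 1.505 = 0.8423
  σ(Item 3,Item 4) = 0.448 × 1.033 × 1.505 = 0.6965
σ²_T = Σσ²ᵢ + 2·Σσ_ij = 6.3252 + 2 × 3.2078 = 12.7408
α = (4/3)·(1 − 6.3252/12.7408) = 0.671

α = 0.671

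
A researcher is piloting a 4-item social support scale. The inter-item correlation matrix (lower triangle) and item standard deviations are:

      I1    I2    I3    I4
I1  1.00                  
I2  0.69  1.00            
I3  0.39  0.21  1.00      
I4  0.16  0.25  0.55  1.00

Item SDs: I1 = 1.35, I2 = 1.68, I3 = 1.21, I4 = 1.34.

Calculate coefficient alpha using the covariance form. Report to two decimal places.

Σσ²ᵢ = 1.35² + 1.68² + 1.21² + 1.34² = 7.9046
Covariances σ_ij = r_ij · s_i · s_j:
  σ(I1,I2) = 0.69 × 1.35 × 1.68 = 1.5649
  σ(I1,I3) = 0.39 × 1.35 × 1.21 = 0.6371
  σ(I1,I4) = 0.16 × 1.35 × 1.34 = 0.2894
  σ(I2,I3) = 0.21 × 1.68 × 1.21 = 0.4269
  σ(I2,I4) = 0.25 × 1.68 × 1.34 = 0.5628
  σ(I3,I4) = 0.55 × 1.21 × 1.34 = 0.8918
σ²_T = Σσ²ᵢ + 2·Σσ_ij = 7.9046 + 2 × 4.3729 = 16.6504
α = (4/3)·(1 − 7.9046/16.6504) = 0.70

α = 0.70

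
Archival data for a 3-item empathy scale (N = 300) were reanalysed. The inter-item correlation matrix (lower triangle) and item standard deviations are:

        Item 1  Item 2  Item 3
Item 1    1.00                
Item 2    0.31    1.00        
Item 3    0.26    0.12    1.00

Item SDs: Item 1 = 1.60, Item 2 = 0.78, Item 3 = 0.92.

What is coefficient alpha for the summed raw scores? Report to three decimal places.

α = 0.448

Σσ²ᵢ = 1.60² + 0.78² + 0.92² = 4.0148
Covariances σ_ij = r_ij · s_i · s_j:
  σ(Item 1,Item 2) = 0.31 × 1.60 × 0.78 = 0.3869
  σ(Item 1,Item 3) = 0.26 × 1.60 × 0.92 = 0.3827
  σ(Item 2,Item 3) = 0.12 × 0.78 × 0.92 = 0.0861
σ²_T = Σσ²ᵢ + 2·Σσ_ij = 4.0148 + 2 × 0.8557 = 5.7262
α = (3/2)·(1 − 4.0148/5.7262) = 0.448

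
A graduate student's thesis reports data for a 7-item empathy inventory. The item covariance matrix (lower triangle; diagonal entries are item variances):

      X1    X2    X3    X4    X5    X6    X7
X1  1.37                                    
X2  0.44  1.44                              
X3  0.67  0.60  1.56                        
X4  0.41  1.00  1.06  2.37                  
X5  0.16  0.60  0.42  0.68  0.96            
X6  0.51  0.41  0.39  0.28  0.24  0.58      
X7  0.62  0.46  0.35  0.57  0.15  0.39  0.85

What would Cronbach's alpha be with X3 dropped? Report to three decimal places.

Remaining items: X1, X2, X4, X5, X6, X7 (k = 6).
Σσᵢ² = 1.37 + 1.44 + 2.37 + 0.96 + 0.58 + 0.85 = 7.57
σ²_total = 7.57 + 2 × 6.92 = 21.41
α (item deleted) = (6/5)·(1 − 7.57/21.41) = 0.776

α = 0.776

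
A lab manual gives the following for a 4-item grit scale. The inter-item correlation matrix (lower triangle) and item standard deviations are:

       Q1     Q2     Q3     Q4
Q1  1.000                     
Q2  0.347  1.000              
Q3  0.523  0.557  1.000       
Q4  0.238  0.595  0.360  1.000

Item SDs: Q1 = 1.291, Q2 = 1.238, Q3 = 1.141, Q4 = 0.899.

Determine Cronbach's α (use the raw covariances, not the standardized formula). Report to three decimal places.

Σσ²ᵢ = 1.291² + 1.238² + 1.141² + 0.899² = 5.3094
Covariances σ_ij = r_ij · s_i · s_j:
  σ(Q1,Q2) = 0.347 × 1.291 × 1.238 = 0.5546
  σ(Q1,Q3) = 0.523 × 1.291 × 1.141 = 0.7704
  σ(Q1,Q4) = 0.238 × 1.291 × 0.899 = 0.2762
  σ(Q2,Q3) = 0.557 × 1.238 × 1.141 = 0.7868
  σ(Q2,Q4) = 0.595 × 1.238 × 0.899 = 0.6622
  σ(Q3,Q4) = 0.360 × 1.141 × 0.899 = 0.3693
σ²_T = Σσ²ᵢ + 2·Σσ_ij = 5.3094 + 2 × 3.4195 = 12.1484
α = (4/3)·(1 − 5.3094/12.1484) = 0.751

α = 0.751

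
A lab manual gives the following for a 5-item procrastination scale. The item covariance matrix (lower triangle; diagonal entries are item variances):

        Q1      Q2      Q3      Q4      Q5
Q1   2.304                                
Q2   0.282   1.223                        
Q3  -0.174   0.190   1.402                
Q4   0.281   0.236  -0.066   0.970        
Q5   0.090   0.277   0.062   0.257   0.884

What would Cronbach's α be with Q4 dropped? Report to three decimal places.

Remaining items: Q1, Q2, Q3, Q5 (k = 4).
sum of item variances = 2.304 + 1.223 + 1.402 + 0.884 = 5.813
Var(T) = 5.813 + 2 × 0.727 = 7.267
α (item deleted) = (4/3)·(1 − 5.813/7.267) = 0.267

α = 0.267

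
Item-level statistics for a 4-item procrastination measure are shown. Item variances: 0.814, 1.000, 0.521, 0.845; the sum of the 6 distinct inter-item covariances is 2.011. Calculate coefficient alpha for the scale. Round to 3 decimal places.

α = 0.745

ΣVar(i) = 0.814 + 1.000 + 0.521 + 0.845 = 3.180
Sum of distinct covariances = 2.011
total variance = ΣVar(i) + 2·Σcov = 3.180 + 2 × 2.011 = 7.202
α = (4/3)·(1 − 3.180/7.202) = 0.745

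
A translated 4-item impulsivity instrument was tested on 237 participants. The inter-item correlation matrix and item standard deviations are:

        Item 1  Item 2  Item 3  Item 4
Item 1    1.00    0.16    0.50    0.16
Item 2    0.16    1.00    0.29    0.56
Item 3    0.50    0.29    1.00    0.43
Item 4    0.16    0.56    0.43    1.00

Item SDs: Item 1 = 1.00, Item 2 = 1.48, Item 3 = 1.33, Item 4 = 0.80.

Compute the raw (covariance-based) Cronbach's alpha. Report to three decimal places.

Σσ²ᵢ = 1.00² + 1.48² + 1.33² + 0.80² = 5.5993
Covariances σ_ij = r_ij · s_i · s_j:
  σ(Item 1,Item 2) = 0.16 × 1.00 × 1.48 = 0.2368
  σ(Item 1,Item 3) = 0.50 × 1.00 × 1.33 = 0.6650
  σ(Item 1,Item 4) = 0.16 × 1.00 × 0.80 = 0.1280
  σ(Item 2,Item 3) = 0.29 × 1.48 × 1.33 = 0.5708
  σ(Item 2,Item 4) = 0.56 × 1.48 × 0.80 = 0.6630
  σ(Item 3,Item 4) = 0.43 × 1.33 × 0.80 = 0.4575
σ²_T = Σσ²ᵢ + 2·Σσ_ij = 5.5993 + 2 × 2.7211 = 11.0415
α = (4/3)·(1 − 5.5993/11.0415) = 0.657

α = 0.657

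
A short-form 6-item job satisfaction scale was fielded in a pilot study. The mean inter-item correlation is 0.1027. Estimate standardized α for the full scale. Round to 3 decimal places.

Standardized α = k·r̄ / (1 + (k−1)·r̄) = 6 × 0.1027 / (1 + 5 × 0.1027)
  = 0.6162 / 1.5135 = 0.407

α = 0.407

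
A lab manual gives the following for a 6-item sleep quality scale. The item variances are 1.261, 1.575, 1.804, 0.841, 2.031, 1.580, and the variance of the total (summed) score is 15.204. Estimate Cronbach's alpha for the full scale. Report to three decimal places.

sum of item variances = 1.261 + 1.575 + 1.804 + 0.841 + 2.031 + 1.580 = 9.092
α = (k/(k−1))·(1 − sum of item variances/σ²_total) = (6/5)·(1 − 9.092/15.204) = 0.482

Cronbach's alpha = 0.482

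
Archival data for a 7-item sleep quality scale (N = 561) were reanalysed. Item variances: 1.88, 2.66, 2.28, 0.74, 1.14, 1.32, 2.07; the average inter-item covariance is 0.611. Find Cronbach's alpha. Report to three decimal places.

Cronbach's alpha = 0.793

Σσ²ᵢ = 1.88 + 2.66 + 2.28 + 0.74 + 1.14 + 1.32 + 2.07 = 12.09
Sum of the 21 distinct covariances = 21 × 0.611 = 12.831
total variance = Σσ²ᵢ + 2·Σcov = 12.09 + 2 × 12.831 = 37.752
α = (7/6)·(1 − 12.09/37.752) = 0.793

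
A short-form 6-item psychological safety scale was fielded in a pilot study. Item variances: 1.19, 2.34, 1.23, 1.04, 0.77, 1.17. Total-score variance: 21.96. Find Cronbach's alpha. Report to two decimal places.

ΣVar(i) = 1.19 + 2.34 + 1.23 + 1.04 + 0.77 + 1.17 = 7.74
α = (k/(k−1))·(1 − ΣVar(i)/total variance) = (6/5)·(1 − 7.74/21.96) = 0.78

Cronbach's alpha = 0.78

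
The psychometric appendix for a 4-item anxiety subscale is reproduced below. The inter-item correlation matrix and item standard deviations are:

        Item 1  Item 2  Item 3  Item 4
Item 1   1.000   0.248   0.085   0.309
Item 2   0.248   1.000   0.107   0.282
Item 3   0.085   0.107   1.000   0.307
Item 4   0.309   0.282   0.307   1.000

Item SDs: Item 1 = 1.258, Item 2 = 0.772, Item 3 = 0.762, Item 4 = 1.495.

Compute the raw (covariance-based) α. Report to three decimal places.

α = 0.529

Σσ²ᵢ = 1.258² + 0.772² + 0.762² + 1.495² = 4.9942
Covariances σ_ij = r_ij · s_i · s_j:
  σ(Item 1,Item 2) = 0.248 × 1.258 × 0.772 = 0.2409
  σ(Item 1,Item 3) = 0.085 × 1.258 × 0.762 = 0.0815
  σ(Item 1,Item 4) = 0.309 × 1.258 × 1.495 = 0.5811
  σ(Item 2,Item 3) = 0.107 × 0.772 × 0.762 = 0.0629
  σ(Item 2,Item 4) = 0.282 × 0.772 × 1.495 = 0.3255
  σ(Item 3,Item 4) = 0.307 × 0.762 × 1.495 = 0.3497
σ²_T = Σσ²ᵢ + 2·Σσ_ij = 4.9942 + 2 × 1.6416 = 8.2774
α = (4/3)·(1 − 4.9942/8.2774) = 0.529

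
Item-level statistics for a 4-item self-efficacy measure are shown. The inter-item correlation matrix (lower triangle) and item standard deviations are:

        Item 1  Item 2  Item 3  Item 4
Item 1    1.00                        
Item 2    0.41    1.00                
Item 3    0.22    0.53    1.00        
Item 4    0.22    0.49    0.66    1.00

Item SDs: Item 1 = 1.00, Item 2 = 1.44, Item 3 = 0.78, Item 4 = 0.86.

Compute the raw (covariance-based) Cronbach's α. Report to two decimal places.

Σσ²ᵢ = 1.00² + 1.44² + 0.78² + 0.86² = 4.4216
Covariances σ_ij = r_ij · s_i · s_j:
  σ(Item 1,Item 2) = 0.41 × 1.00 × 1.44 = 0.5904
  σ(Item 1,Item 3) = 0.22 × 1.00 × 0.78 = 0.1716
  σ(Item 1,Item 4) = 0.22 × 1.00 × 0.86 = 0.1892
  σ(Item 2,Item 3) = 0.53 × 1.44 × 0.78 = 0.5953
  σ(Item 2,Item 4) = 0.49 × 1.44 × 0.86 = 0.6068
  σ(Item 3,Item 4) = 0.66 × 0.78 × 0.86 = 0.4427
σ²_T = Σσ²ᵢ + 2·Σσ_ij = 4.4216 + 2 × 2.5960 = 9.6136
α = (4/3)·(1 − 4.4216/9.6136) = 0.72

Cronbach's α = 0.72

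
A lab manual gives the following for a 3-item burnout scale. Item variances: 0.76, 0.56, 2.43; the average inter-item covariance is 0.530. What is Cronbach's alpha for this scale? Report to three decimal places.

Cronbach's alpha = 0.688

Σσ²ᵢ = 0.76 + 0.56 + 2.43 = 3.75
Sum of the 3 distinct covariances = 3 × 0.530 = 1.590
total variance = Σσ²ᵢ + 2·Σcov = 3.75 + 2 × 1.590 = 6.930
α = (3/2)·(1 − 3.75/6.930) = 0.688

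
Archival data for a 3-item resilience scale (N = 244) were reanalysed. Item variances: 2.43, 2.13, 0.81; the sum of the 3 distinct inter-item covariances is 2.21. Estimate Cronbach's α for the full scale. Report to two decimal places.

Cronbach's α = 0.68

ΣVar(i) = 2.43 + 2.13 + 0.81 = 5.37
Sum of distinct covariances = 2.21
σ²_total = ΣVar(i) + 2·Σcov = 5.37 + 2 × 2.21 = 9.79
α = (3/2)·(1 − 5.37/9.79) = 0.68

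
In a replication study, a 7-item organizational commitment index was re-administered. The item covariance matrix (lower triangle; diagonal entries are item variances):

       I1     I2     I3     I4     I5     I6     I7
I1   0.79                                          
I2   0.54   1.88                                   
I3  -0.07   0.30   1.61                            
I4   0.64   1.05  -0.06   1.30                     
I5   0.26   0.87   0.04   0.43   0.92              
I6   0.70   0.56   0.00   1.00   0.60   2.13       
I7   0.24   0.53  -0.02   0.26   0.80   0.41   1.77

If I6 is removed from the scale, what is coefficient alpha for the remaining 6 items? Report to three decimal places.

Remaining items: I1, I2, I3, I4, I5, I7 (k = 6).
sum of item variances = 0.79 + 1.88 + 1.61 + 1.30 + 0.92 + 1.77 = 8.27
total variance = 8.27 + 2 × 5.81 = 19.89
α (item deleted) = (6/5)·(1 − 8.27/19.89) = 0.701

coefficient alpha = 0.701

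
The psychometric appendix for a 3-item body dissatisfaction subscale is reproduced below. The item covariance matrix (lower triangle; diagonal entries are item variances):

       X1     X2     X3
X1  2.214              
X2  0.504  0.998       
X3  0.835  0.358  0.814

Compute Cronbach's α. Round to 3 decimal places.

sum of item variances = 2.214 + 0.998 + 0.814 = 4.026
Sum of off-diagonal covariances = 1.697
σ²_T = 4.026 + 2 × 1.697 = 7.420
α = (k/(k−1))·(1 − sum of item variances/σ²_T) = (3/2)·(1 − 4.026/7.420) = 0.686

Cronbach's α = 0.686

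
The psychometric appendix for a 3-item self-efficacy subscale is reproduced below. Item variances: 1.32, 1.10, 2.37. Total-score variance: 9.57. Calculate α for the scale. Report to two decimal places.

α = 0.75

ΣVar(i) = 1.32 + 1.10 + 2.37 = 4.79
α = (k/(k−1))·(1 − ΣVar(i)/σ²_total) = (3/2)·(1 − 4.79/9.57) = 0.75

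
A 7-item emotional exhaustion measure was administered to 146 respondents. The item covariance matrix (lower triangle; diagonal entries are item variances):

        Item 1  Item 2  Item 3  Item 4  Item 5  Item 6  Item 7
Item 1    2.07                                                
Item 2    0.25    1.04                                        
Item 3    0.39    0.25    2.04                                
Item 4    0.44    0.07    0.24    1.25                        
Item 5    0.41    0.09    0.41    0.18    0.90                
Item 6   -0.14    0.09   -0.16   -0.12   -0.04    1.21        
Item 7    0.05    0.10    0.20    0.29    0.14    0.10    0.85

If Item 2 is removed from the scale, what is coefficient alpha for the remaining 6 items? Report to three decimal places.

Remaining items: Item 1, Item 3, Item 4, Item 5, Item 6, Item 7 (k = 6).
sum of item variances = 2.07 + 2.04 + 1.25 + 0.90 + 1.21 + 0.85 = 8.32
Var(T) = 8.32 + 2 × 2.39 = 13.10
α (item deleted) = (6/5)·(1 − 8.32/13.10) = 0.438

coefficient alpha = 0.438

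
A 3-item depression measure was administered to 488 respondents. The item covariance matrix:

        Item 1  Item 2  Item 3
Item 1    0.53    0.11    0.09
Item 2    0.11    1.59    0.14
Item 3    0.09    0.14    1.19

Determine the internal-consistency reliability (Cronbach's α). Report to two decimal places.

α = 0.26

sum of item variances = 0.53 + 1.59 + 1.19 = 3.31
Sum of off-diagonal covariances = 0.34
σ²_T = 3.31 + 2 × 0.34 = 3.99
α = (k/(k−1))·(1 − sum of item variances/σ²_T) = (3/2)·(1 − 3.31/3.99) = 0.26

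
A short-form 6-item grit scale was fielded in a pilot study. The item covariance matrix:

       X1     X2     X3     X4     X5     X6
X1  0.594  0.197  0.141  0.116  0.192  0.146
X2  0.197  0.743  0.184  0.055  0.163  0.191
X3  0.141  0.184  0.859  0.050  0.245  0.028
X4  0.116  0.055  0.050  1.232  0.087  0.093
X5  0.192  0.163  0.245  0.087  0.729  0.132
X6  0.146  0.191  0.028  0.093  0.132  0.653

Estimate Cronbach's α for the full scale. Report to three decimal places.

Cronbach's α = 0.548

Σσᵢ² = 0.594 + 0.743 + 0.859 + 1.232 + 0.729 + 0.653 = 4.810
Sum of off-diagonal covariances = 2.020
σ²_total = 4.810 + 2 × 2.020 = 8.850
α = (k/(k−1))·(1 − Σσᵢ²/σ²_total) = (6/5)·(1 − 4.810/8.850) = 0.548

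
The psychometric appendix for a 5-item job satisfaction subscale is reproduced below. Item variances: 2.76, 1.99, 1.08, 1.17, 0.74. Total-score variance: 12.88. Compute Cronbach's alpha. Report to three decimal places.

Cronbach's alpha = 0.499

ΣVar(i) = 2.76 + 1.99 + 1.08 + 1.17 + 0.74 = 7.74
α = (k/(k−1))·(1 − ΣVar(i)/Var(T)) = (5/4)·(1 − 7.74/12.88) = 0.499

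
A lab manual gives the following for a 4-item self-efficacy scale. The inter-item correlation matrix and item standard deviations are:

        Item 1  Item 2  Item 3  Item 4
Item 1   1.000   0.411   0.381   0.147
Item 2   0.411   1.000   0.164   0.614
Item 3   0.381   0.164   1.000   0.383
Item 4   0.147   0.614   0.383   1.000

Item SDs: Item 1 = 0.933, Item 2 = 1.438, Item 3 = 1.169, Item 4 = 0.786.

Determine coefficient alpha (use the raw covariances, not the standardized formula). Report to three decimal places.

Σσ²ᵢ = 0.933² + 1.438² + 1.169² + 0.786² = 4.9227
Covariances σ_ij = r_ij · s_i · s_j:
  σ(Item 1,Item 2) = 0.411 × 0.933 × 1.438 = 0.5514
  σ(Item 1,Item 3) = 0.381 × 0.933 × 1.169 = 0.4155
  σ(Item 1,Item 4) = 0.147 × 0.933 × 0.786 = 0.1078
  σ(Item 2,Item 3) = 0.164 × 1.438 × 1.169 = 0.2757
  σ(Item 2,Item 4) = 0.614 × 1.438 × 0.786 = 0.6940
  σ(Item 3,Item 4) = 0.383 × 1.169 × 0.786 = 0.3519
σ²_T = Σσ²ᵢ + 2·Σσ_ij = 4.9227 + 2 × 2.3963 = 9.7153
α = (4/3)·(1 − 4.9227/9.7153) = 0.658

α = 0.658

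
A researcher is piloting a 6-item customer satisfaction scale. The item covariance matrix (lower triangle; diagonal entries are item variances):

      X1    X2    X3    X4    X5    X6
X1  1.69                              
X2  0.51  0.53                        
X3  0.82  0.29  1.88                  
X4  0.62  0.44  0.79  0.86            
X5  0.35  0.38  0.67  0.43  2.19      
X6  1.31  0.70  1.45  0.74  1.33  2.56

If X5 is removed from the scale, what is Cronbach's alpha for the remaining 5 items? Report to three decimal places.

α = 0.839

Remaining items: X1, X2, X3, X4, X6 (k = 5).
Σσ²ᵢ = 1.69 + 0.53 + 1.88 + 0.86 + 2.56 = 7.52
total variance = 7.52 + 2 × 7.67 = 22.86
α (item deleted) = (5/4)·(1 − 7.52/22.86) = 0.839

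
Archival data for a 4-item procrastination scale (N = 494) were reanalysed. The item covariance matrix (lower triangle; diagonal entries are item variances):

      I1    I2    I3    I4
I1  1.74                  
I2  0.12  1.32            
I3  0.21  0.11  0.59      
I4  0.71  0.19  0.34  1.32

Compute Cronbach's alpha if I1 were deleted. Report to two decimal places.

Remaining items: I2, I3, I4 (k = 3).
ΣVar(i) = 1.32 + 0.59 + 1.32 = 3.23
σ²_T = 3.23 + 2 × 0.64 = 4.51
α (item deleted) = (3/2)·(1 − 3.23/4.51) = 0.43

Cronbach's alpha = 0.43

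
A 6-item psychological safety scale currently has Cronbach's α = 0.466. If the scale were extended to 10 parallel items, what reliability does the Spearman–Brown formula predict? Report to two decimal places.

Length factor m = 10/6 = 1.6667
α' = m·α / (1 + (m−1)·α)
   = 10/6 × 0.466 / (1 + (10/6 − 1) × 0.466)
   = 0.7767 / 1.3107 = 0.59

predicted reliability = 0.59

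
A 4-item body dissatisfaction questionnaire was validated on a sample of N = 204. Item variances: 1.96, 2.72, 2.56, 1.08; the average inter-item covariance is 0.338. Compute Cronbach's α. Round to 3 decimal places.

Σσ²ᵢ = 1.96 + 2.72 + 2.56 + 1.08 = 8.32
Sum of the 6 distinct covariances = 6 × 0.338 = 2.028
total variance = Σσ²ᵢ + 2·Σcov = 8.32 + 2 × 2.028 = 12.376
α = (4/3)·(1 − 8.32/12.376) = 0.437

α = 0.437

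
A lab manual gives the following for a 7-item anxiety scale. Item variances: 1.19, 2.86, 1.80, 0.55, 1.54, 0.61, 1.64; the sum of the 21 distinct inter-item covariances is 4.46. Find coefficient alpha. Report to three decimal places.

coefficient alpha = 0.545

Σσ²ᵢ = 1.19 + 2.86 + 1.80 + 0.55 + 1.54 + 0.61 + 1.64 = 10.19
Sum of distinct covariances = 4.46
Var(T) = Σσ²ᵢ + 2·Σcov = 10.19 + 2 × 4.46 = 19.11
α = (7/6)·(1 − 10.19/19.11) = 0.545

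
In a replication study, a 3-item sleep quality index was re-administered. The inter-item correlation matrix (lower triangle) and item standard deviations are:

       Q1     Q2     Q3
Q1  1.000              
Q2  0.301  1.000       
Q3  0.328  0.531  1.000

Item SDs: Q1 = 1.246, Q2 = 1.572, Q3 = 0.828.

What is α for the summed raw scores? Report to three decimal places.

Σσ²ᵢ = 1.246² + 1.572² + 0.828² = 4.7093
Covariances σ_ij = r_ij · s_i · s_j:
  σ(Q1,Q2) = 0.301 × 1.246 × 1.572 = 0.5896
  σ(Q1,Q3) = 0.328 × 1.246 × 0.828 = 0.3384
  σ(Q2,Q3) = 0.531 × 1.572 × 0.828 = 0.6912
σ²_T = Σσ²ᵢ + 2·Σσ_ij = 4.7093 + 2 × 1.6192 = 7.9477
α = (3/2)·(1 − 4.7093/7.9477) = 0.611

α = 0.611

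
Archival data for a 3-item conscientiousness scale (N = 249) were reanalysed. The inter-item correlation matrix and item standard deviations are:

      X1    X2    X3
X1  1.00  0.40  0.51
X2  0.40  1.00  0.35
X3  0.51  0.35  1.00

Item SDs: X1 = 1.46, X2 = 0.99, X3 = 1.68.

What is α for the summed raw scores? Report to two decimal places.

α = 0.67

Σσ²ᵢ = 1.46² + 0.99² + 1.68² = 5.9341
Covariances σ_ij = r_ij · s_i · s_j:
  σ(X1,X2) = 0.40 × 1.46 × 0.99 = 0.5782
  σ(X1,X3) = 0.51 × 1.46 × 1.68 = 1.2509
  σ(X2,X3) = 0.35 × 0.99 × 1.68 = 0.5821
σ²_T = Σσ²ᵢ + 2·Σσ_ij = 5.9341 + 2 × 2.4112 = 10.7565
α = (3/2)·(1 − 5.9341/10.7565) = 0.67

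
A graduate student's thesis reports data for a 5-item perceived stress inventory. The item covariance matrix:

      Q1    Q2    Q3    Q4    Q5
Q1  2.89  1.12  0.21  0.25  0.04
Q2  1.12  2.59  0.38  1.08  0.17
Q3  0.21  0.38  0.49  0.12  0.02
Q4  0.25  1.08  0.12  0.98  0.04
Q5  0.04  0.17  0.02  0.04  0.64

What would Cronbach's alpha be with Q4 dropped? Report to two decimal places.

α = 0.49

Remaining items: Q1, Q2, Q3, Q5 (k = 4).
ΣVar(i) = 2.89 + 2.59 + 0.49 + 0.64 = 6.61
σ²_total = 6.61 + 2 × 1.94 = 10.49
α (item deleted) = (4/3)·(1 − 6.61/10.49) = 0.49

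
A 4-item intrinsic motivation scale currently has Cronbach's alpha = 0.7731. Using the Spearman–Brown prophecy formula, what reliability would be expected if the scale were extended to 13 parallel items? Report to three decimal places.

predicted reliability = 0.917

Length factor m = 13/4 = 3.2500
α' = m·α / (1 + (m−1)·α)
   = 13/4 × 0.7731 / (1 + (13/4 − 1) × 0.7731)
   = 2.5126 / 2.7395 = 0.917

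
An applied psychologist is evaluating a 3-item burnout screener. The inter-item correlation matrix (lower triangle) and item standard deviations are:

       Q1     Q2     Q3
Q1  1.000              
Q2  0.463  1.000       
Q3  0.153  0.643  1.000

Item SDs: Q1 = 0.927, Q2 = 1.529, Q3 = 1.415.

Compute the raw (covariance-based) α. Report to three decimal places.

α = 0.696

Σσ²ᵢ = 0.927² + 1.529² + 1.415² = 5.1994
Covariances σ_ij = r_ij · s_i · s_j:
  σ(Q1,Q2) = 0.463 × 0.927 × 1.529 = 0.6562
  σ(Q1,Q3) = 0.153 × 0.927 × 1.415 = 0.2007
  σ(Q2,Q3) = 0.643 × 1.529 × 1.415 = 1.3912
σ²_T = Σσ²ᵢ + 2·Σσ_ij = 5.1994 + 2 × 2.2481 = 9.6956
α = (3/2)·(1 − 5.1994/9.6956) = 0.696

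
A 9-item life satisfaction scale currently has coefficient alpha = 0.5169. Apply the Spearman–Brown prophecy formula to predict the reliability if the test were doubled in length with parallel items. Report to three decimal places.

Length factor m = 2
α' = m·α / (1 + (m−1)·α)
   = 2 × 0.5169 / (1 + (2 − 1) × 0.5169)
   = 1.0338 / 1.5169 = 0.682

predicted reliability = 0.682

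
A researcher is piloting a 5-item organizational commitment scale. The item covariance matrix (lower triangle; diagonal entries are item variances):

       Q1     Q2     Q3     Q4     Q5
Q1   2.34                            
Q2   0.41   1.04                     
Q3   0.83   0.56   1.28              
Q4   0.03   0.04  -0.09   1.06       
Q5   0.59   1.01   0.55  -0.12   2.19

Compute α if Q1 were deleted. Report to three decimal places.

α = 0.549

Remaining items: Q2, Q3, Q4, Q5 (k = 4).
sum of item variances = 1.04 + 1.28 + 1.06 + 2.19 = 5.57
σ²_T = 5.57 + 2 × 1.95 = 9.47
α (item deleted) = (4/3)·(1 − 5.57/9.47) = 0.549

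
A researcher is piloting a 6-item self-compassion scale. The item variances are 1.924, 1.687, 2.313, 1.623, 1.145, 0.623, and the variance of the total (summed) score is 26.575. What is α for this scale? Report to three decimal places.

α = 0.779

ΣVar(i) = 1.924 + 1.687 + 2.313 + 1.623 + 1.145 + 0.623 = 9.315
α = (k/(k−1))·(1 − ΣVar(i)/σ²_total) = (6/5)·(1 − 9.315/26.575) = 0.779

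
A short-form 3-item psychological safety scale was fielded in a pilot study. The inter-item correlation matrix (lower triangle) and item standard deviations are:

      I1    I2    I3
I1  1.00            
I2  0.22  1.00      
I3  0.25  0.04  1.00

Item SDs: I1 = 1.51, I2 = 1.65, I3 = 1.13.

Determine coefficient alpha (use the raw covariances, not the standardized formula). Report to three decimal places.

coefficient alpha = 0.376

Σσ²ᵢ = 1.51² + 1.65² + 1.13² = 6.2795
Covariances σ_ij = r_ij · s_i · s_j:
  σ(I1,I2) = 0.22 × 1.51 × 1.65 = 0.5481
  σ(I1,I3) = 0.25 × 1.51 × 1.13 = 0.4266
  σ(I2,I3) = 0.04 × 1.65 × 1.13 = 0.0746
σ²_T = Σσ²ᵢ + 2·Σσ_ij = 6.2795 + 2 × 1.0493 = 8.3781
α = (3/2)·(1 − 6.2795/8.3781) = 0.376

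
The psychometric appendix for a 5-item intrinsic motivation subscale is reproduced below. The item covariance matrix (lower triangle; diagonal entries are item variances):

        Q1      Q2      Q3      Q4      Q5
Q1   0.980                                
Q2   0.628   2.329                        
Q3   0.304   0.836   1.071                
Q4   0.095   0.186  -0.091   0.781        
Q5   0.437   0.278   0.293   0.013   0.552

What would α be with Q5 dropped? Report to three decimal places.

α = 0.575

Remaining items: Q1, Q2, Q3, Q4 (k = 4).
ΣVar(i) = 0.980 + 2.329 + 1.071 + 0.781 = 5.161
total variance = 5.161 + 2 × 1.958 = 9.077
α (item deleted) = (4/3)·(1 − 5.161/9.077) = 0.575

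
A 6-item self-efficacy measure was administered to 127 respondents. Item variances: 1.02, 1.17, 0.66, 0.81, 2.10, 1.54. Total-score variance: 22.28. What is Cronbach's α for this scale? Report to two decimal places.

α = 0.81

ΣVar(i) = 1.02 + 1.17 + 0.66 + 0.81 + 2.10 + 1.54 = 7.30
α = (k/(k−1))·(1 − ΣVar(i)/σ²_T) = (6/5)·(1 − 7.30/22.28) = 0.81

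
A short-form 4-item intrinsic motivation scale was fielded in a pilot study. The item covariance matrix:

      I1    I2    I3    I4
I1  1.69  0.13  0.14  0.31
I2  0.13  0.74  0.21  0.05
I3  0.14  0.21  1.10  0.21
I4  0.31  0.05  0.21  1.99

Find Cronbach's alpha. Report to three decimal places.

Cronbach's alpha = 0.367

ΣVar(i) = 1.69 + 0.74 + 1.10 + 1.99 = 5.52
Σ_{i<j} σ_ij = 1.05
Var(T) = 5.52 + 2 × 1.05 = 7.62
α = (k/(k−1))·(1 − ΣVar(i)/Var(T)) = (4/3)·(1 − 5.52/7.62) = 0.367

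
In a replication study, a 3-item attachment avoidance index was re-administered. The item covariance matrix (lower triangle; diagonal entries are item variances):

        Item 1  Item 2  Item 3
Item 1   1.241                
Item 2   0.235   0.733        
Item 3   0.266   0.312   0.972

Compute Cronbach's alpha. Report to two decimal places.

Σσ²ᵢ = 1.241 + 0.733 + 0.972 = 2.946
Σ_{i<j} σ_ij = 0.813
total variance = 2.946 + 2 × 0.813 = 4.572
α = (k/(k−1))·(1 − Σσ²ᵢ/total variance) = (3/2)·(1 − 2.946/4.572) = 0.53

Cronbach's alpha = 0.53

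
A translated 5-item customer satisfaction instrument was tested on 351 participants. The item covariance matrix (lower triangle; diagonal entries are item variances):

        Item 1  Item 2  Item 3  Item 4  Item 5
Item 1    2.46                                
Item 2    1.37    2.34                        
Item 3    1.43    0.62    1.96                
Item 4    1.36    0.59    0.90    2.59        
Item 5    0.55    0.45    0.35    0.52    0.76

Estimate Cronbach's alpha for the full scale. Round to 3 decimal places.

Cronbach's alpha = 0.771

Σσᵢ² = 2.46 + 2.34 + 1.96 + 2.59 + 0.76 = 10.11
Σ_{i<j} σ_ij = 8.14
σ²_T = 10.11 + 2 × 8.14 = 26.39
α = (k/(k−1))·(1 − Σσᵢ²/σ²_T) = (5/4)·(1 − 10.11/26.39) = 0.771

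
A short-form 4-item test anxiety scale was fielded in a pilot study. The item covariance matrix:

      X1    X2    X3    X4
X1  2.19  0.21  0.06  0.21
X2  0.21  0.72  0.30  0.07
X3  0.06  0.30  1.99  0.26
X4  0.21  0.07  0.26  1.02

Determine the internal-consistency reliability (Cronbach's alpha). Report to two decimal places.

sum of item variances = 2.19 + 0.72 + 1.99 + 1.02 = 5.92
Σ_{i<j} σ_ij = 1.11
σ²_T = 5.92 + 2 × 1.11 = 8.14
α = (k/(k−1))·(1 − sum of item variances/σ²_T) = (4/3)·(1 − 5.92/8.14) = 0.36

Cronbach's alpha = 0.36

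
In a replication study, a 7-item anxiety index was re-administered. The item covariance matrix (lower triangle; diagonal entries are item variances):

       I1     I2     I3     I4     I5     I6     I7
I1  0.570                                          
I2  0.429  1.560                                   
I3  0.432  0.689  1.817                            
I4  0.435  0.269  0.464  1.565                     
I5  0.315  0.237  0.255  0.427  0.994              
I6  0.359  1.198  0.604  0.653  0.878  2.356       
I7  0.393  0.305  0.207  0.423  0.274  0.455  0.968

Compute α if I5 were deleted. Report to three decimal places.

Remaining items: I1, I2, I3, I4, I6, I7 (k = 6).
sum of item variances = 0.570 + 1.560 + 1.817 + 1.565 + 2.356 + 0.968 = 8.836
σ²_T = 8.836 + 2 × 7.315 = 23.466
α (item deleted) = (6/5)·(1 − 8.836/23.466) = 0.748

α = 0.748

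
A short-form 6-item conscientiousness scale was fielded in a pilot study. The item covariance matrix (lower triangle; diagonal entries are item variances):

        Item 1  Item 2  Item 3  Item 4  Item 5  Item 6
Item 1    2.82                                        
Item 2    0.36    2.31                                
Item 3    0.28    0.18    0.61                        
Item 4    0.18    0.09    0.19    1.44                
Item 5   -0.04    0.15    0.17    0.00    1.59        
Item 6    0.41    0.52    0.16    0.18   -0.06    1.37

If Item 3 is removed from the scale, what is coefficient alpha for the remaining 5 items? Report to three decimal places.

Remaining items: Item 1, Item 2, Item 4, Item 5, Item 6 (k = 5).
ΣVar(i) = 2.82 + 2.31 + 1.44 + 1.59 + 1.37 = 9.53
Var(T) = 9.53 + 2 × 1.79 = 13.11
α (item deleted) = (5/4)·(1 − 9.53/13.11) = 0.341

α = 0.341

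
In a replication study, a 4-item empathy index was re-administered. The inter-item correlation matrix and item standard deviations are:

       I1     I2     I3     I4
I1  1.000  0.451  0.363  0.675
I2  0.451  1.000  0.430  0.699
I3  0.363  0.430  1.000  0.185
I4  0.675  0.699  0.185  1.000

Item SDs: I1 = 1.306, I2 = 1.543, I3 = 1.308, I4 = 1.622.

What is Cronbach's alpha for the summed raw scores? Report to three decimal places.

Σσ²ᵢ = 1.306² + 1.543² + 1.308² + 1.622² = 8.4282
Covariances σ_ij = r_ij · s_i · s_j:
  σ(I1,I2) = 0.451 × 1.306 × 1.543 = 0.9088
  σ(I1,I3) = 0.363 × 1.306 × 1.308 = 0.6201
  σ(I1,I4) = 0.675 × 1.306 × 1.622 = 1.4299
  σ(I2,I3) = 0.430 × 1.543 × 1.308 = 0.8678
  σ(I2,I4) = 0.699 × 1.543 × 1.622 = 1.7494
  σ(I3,I4) = 0.185 × 1.308 × 1.622 = 0.3925
σ²_T = Σσ²ᵢ + 2·Σσ_ij = 8.4282 + 2 × 5.9685 = 20.3652
α = (4/3)·(1 − 8.4282/20.3652) = 0.782

α = 0.782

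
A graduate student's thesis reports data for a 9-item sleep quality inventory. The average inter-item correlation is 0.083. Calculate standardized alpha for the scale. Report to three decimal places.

α = 0.449

Standardized α = k·r̄ / (1 + (k−1)·r̄) = 9 × 0.083 / (1 + 8 × 0.083)
  = 0.7470 / 1.6640 = 0.449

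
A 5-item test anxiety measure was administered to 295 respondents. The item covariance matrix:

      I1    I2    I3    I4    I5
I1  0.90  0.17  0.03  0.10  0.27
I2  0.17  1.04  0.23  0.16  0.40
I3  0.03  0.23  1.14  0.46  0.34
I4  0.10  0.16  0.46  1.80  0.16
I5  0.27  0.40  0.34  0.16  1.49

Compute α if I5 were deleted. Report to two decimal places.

Remaining items: I1, I2, I3, I4 (k = 4).
Σσ²ᵢ = 0.90 + 1.04 + 1.14 + 1.80 = 4.88
Var(T) = 4.88 + 2 × 1.15 = 7.18
α (item deleted) = (4/3)·(1 − 4.88/7.18) = 0.43

α = 0.43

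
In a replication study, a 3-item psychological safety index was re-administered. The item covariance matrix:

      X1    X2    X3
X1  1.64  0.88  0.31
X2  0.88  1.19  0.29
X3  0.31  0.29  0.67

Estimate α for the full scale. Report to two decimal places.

α = 0.69

sum of item variances = 1.64 + 1.19 + 0.67 = 3.50
Sum of off-diagonal covariances = 1.48
Var(T) = 3.50 + 2 × 1.48 = 6.46
α = (k/(k−1))·(1 − sum of item variances/Var(T)) = (3/2)·(1 − 3.50/6.46) = 0.69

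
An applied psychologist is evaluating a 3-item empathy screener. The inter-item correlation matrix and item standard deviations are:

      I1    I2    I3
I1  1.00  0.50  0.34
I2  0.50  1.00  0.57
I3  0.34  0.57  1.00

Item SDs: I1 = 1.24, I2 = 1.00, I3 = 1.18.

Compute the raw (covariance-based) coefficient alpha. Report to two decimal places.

coefficient alpha = 0.72

Σσ²ᵢ = 1.24² + 1.00² + 1.18² = 3.9300
Covariances σ_ij = r_ij · s_i · s_j:
  σ(I1,I2) = 0.50 × 1.24 × 1.00 = 0.6200
  σ(I1,I3) = 0.34 × 1.24 × 1.18 = 0.4975
  σ(I2,I3) = 0.57 × 1.00 × 1.18 = 0.6726
σ²_T = Σσ²ᵢ + 2·Σσ_ij = 3.9300 + 2 × 1.7901 = 7.5102
α = (3/2)·(1 − 3.9300/7.5102) = 0.72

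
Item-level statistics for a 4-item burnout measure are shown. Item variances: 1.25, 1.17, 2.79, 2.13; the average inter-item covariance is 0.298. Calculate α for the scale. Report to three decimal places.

Σσᵢ² = 1.25 + 1.17 + 2.79 + 2.13 = 7.34
Sum of the 6 distinct covariances = 6 × 0.298 = 1.788
σ²_total = Σσᵢ² + 2·Σcov = 7.34 + 2 × 1.788 = 10.916
α = (4/3)·(1 − 7.34/10.916) = 0.437

α = 0.437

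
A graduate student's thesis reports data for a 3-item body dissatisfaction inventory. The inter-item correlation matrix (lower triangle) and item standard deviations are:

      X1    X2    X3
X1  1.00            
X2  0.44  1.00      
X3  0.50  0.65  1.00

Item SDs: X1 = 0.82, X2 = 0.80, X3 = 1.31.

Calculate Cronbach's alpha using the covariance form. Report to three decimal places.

Cronbach's alpha = 0.748

Σσ²ᵢ = 0.82² + 0.80² + 1.31² = 3.0285
Covariances σ_ij = r_ij · s_i · s_j:
  σ(X1,X2) = 0.44 × 0.82 × 0.80 = 0.2886
  σ(X1,X3) = 0.50 × 0.82 × 1.31 = 0.5371
  σ(X2,X3) = 0.65 × 0.80 × 1.31 = 0.6812
σ²_T = Σσ²ᵢ + 2·Σσ_ij = 3.0285 + 2 × 1.5069 = 6.0423
α = (3/2)·(1 − 3.0285/6.0423) = 0.748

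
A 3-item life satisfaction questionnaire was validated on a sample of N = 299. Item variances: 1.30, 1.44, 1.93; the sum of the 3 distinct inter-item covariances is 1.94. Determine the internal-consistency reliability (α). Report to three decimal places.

ΣVar(i) = 1.30 + 1.44 + 1.93 = 4.67
Sum of distinct covariances = 1.94
total variance = ΣVar(i) + 2·Σcov = 4.67 + 2 × 1.94 = 8.55
α = (3/2)·(1 − 4.67/8.55) = 0.681

α = 0.681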